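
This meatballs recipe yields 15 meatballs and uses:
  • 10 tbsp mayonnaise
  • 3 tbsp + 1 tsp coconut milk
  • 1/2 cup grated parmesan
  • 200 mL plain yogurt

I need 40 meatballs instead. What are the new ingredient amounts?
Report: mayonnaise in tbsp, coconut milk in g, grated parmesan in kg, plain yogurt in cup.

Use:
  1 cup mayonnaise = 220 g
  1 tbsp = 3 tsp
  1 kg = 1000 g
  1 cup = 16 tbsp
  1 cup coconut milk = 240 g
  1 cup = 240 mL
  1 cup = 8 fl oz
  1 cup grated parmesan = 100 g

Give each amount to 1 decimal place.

mayonnaise: 26.7 tbsp; coconut milk: 133.3 g; grated parmesan: 0.1 kg; plain yogurt: 2.2 cup

Scaling factor: 40/15 = 8/3.
mayonnaise: 10 tbsp × 8/3 ≈ 26.7 tbsp
coconut milk: (3 tbsp + 1 tsp = 10/3 tbsp) × 8/3 ÷ 16 tbsp/cup × 240 g/cup ≈ 133.3 g
grated parmesan: 0.5 cup × 8/3 × 100 g/cup ÷ 1000 g/kg ≈ 0.1 kg
plain yogurt: 200 mL × 8/3 ÷ 240 mL/cup ≈ 2.2 cup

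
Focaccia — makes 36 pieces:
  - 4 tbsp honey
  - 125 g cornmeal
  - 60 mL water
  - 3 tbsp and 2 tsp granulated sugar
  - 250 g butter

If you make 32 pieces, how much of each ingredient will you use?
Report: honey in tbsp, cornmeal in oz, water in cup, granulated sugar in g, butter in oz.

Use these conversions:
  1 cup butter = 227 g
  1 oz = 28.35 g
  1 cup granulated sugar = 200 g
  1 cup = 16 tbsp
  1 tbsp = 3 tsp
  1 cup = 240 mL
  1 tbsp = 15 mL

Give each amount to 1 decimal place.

honey: 3.6 tbsp; cornmeal: 3.9 oz; water: 0.2 cup; granulated sugar: 40.7 g; butter: 7.8 oz

Scaling factor: 32/36 = 8/9.
honey: 4 tbsp × 8/9 ≈ 3.6 tbsp
cornmeal: 125 g × 8/9 ÷ 28.35 g/oz ≈ 3.9 oz
water: 60 mL × 8/9 ÷ 240 mL/cup ≈ 0.2 cup
granulated sugar: (3 tbsp + 2 tsp = 11/3 tbsp) × 8/9 ÷ 16 tbsp/cup × 200 g/cup ≈ 40.7 g
butter: 250 g × 8/9 ÷ 28.35 g/oz ≈ 7.8 oz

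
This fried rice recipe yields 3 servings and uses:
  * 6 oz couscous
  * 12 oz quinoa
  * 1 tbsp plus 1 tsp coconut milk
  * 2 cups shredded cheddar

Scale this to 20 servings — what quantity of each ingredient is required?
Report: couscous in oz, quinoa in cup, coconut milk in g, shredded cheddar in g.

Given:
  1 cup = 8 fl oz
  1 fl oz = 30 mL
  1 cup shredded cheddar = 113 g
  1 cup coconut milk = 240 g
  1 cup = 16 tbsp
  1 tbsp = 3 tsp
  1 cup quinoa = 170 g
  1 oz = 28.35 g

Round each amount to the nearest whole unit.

Scaling factor: 20/3.
couscous: 6 oz × 20/3 = 40 oz
quinoa: 12 oz × 20/3 × 28.35 g/oz ÷ 170 g/cup ≈ 13 cup
coconut milk: (1 tbsp + 1 tsp = 4/3 tbsp) × 20/3 ÷ 16 tbsp/cup × 240 g/cup ≈ 133 g
shredded cheddar: 2 cup × 20/3 × 113 g/cup ≈ 1507 g

couscous: 40 oz; quinoa: 13 cup; coconut milk: 133 g; shredded cheddar: 1507 g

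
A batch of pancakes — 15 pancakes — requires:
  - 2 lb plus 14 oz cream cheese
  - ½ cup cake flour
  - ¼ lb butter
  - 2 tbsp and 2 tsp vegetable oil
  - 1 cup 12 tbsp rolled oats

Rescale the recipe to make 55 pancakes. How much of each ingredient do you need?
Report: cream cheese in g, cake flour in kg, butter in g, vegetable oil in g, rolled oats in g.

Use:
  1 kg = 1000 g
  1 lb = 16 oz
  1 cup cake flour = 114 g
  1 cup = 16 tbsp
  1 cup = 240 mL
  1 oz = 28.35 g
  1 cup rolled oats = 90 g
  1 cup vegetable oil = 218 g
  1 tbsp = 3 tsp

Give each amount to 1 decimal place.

Scaling factor: 55/15 = 11/3.
cream cheese: (2 lb + 14 oz = 2.875 lb) × 11/3 × 16 oz/lb × 28.35 g/oz = 4781.7 g
cake flour: 0.5 cup × 11/3 × 114 g/cup ÷ 1000 g/kg ≈ 0.2 kg
butter: 0.25 lb × 11/3 × 16 oz/lb × 28.35 g/oz = 415.8 g
vegetable oil: (2 tbsp + 2 tsp = 8/3 tbsp) × 11/3 ÷ 16 tbsp/cup × 218 g/cup ≈ 133.2 g
rolled oats: (1 cup + 12 tbsp = 1.75 cup) × 11/3 × 90 g/cup = 577.5 g

cream cheese: 4781.7 g; cake flour: 0.2 kg; butter: 415.8 g; vegetable oil: 133.2 g; rolled oats: 577.5 g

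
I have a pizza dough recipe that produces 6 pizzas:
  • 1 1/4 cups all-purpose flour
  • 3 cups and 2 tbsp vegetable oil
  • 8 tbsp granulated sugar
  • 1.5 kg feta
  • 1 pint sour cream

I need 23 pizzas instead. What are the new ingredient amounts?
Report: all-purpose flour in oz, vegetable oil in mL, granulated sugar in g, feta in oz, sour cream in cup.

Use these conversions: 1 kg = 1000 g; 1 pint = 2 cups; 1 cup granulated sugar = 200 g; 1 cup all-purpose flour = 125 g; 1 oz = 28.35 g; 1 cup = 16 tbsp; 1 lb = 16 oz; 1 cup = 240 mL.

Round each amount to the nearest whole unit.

all-purpose flour: 21 oz; vegetable oil: 2875 mL; granulated sugar: 383 g; feta: 203 oz; sour cream: 8 cup

Scaling factor: 23/6.
all-purpose flour: 1.25 cup × 23/6 × 125 g/cup ÷ 28.35 g/oz ≈ 21 oz
vegetable oil: (3 cup + 2 tbsp = 3.125 cup) × 23/6 × 240 mL/cup = 2875 mL
granulated sugar: 8 tbsp × 23/6 ÷ 16 tbsp/cup × 200 g/cup ≈ 383 g
feta: 1.5 kg × 23/6 × 1000 g/kg ÷ 28.35 g/oz ≈ 203 oz
sour cream: 1 pint × 23/6 × 2 cup/pint ≈ 8 cup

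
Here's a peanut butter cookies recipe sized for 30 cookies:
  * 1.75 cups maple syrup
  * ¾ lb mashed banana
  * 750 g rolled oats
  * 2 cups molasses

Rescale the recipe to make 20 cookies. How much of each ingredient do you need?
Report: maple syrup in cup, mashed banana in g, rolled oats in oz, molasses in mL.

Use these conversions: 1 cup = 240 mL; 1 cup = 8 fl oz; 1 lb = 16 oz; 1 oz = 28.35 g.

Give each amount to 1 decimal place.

Scaling factor: 20/30 = 2/3.
maple syrup: 1.75 cup × 2/3 ≈ 1.2 cup
mashed banana: 0.75 lb × 2/3 × 16 oz/lb × 28.35 g/oz = 226.8 g
rolled oats: 750 g × 2/3 ÷ 28.35 g/oz ≈ 17.6 oz
molasses: 2 cup × 2/3 × 240 mL/cup = 320.0 mL

maple syrup: 1.2 cup; mashed banana: 226.8 g; rolled oats: 17.6 oz; molasses: 320.0 mL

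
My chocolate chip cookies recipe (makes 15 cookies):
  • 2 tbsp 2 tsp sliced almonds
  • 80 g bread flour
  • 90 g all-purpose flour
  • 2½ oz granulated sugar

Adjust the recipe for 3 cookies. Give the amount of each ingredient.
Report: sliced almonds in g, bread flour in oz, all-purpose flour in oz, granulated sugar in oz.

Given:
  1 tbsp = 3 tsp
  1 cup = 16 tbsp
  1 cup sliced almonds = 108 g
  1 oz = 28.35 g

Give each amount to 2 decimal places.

sliced almonds: 3.60 g; bread flour: 0.56 oz; all-purpose flour: 0.63 oz; granulated sugar: 0.50 oz

Scaling factor: 3/15 = 1/5 = 0.2.
sliced almonds: (2 tbsp + 2 tsp = 8/3 tbsp) × 1/5 ÷ 16 tbsp/cup × 108 g/cup = 3.60 g
bread flour: 80 g × 1/5 ÷ 28.35 g/oz ≈ 0.56 oz
all-purpose flour: 90 g × 1/5 ÷ 28.35 g/oz ≈ 0.63 oz
granulated sugar: 2.5 oz × 1/5 = 0.50 oz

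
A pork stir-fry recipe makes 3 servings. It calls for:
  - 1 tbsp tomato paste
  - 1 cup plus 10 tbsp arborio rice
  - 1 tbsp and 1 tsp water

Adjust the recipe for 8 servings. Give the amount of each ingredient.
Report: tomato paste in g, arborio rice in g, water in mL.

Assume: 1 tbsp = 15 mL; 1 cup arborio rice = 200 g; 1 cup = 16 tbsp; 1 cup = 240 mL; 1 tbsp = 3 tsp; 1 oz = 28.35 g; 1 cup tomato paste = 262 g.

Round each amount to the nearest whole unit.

Scaling factor: 8/3.
tomato paste: 1 tbsp × 8/3 ÷ 16 tbsp/cup × 262 g/cup ≈ 44 g
arborio rice: (1 cup + 10 tbsp = 1.625 cup) × 8/3 × 200 g/cup ≈ 867 g
water: (1 tbsp + 1 tsp = 4/3 tbsp) × 8/3 × 15 mL/tbsp ≈ 53 mL

tomato paste: 44 g; arborio rice: 867 g; water: 53 mL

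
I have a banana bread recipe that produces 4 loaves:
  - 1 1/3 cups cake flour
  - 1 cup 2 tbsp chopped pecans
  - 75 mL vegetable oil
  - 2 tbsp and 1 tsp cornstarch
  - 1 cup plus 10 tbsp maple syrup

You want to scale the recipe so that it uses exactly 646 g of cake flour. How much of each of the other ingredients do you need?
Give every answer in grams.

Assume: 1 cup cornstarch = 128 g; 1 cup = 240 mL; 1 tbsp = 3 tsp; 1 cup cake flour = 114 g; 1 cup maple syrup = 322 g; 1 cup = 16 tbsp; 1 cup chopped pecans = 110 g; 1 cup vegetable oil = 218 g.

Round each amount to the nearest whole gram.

The original recipe has 152 g of cake flour, so the scaling factor is 646 ÷ 152 = 17/4 = 4.25.
chopped pecans: (1 cup + 2 tbsp = 1.125 cup) × 17/4 × 110 g/cup ≈ 526 g
vegetable oil: 75 mL × 17/4 ÷ 240 mL/cup × 218 g/cup ≈ 290 g
cornstarch: (2 tbsp + 1 tsp = 7/3 tbsp) × 17/4 ÷ 16 tbsp/cup × 128 g/cup ≈ 79 g
maple syrup: (1 cup + 10 tbsp = 1.625 cup) × 17/4 × 322 g/cup ≈ 2224 g

chopped pecans: 526 g; vegetable oil: 290 g; cornstarch: 79 g; maple syrup: 2224 g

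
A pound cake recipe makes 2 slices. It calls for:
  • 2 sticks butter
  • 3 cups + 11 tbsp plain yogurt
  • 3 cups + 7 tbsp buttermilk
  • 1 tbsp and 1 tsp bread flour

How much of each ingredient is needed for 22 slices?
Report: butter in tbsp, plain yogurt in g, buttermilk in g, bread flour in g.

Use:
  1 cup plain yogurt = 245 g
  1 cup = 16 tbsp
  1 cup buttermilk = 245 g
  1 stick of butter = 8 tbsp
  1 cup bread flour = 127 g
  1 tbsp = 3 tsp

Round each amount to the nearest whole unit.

Scaling factor: 22/2 = 11.
butter: 2 stick × 11 × 8 tbsp/stick = 176 tbsp
plain yogurt: (3 cup + 11 tbsp = 3.6875 cup) × 11 × 245 g/cup ≈ 9938 g
buttermilk: (3 cup + 7 tbsp = 3.4375 cup) × 11 × 245 g/cup ≈ 9264 g
bread flour: (1 tbsp + 1 tsp = 4/3 tbsp) × 11 ÷ 16 tbsp/cup × 127 g/cup ≈ 116 g

butter: 176 tbsp; plain yogurt: 9938 g; buttermilk: 9264 g; bread flour: 116 g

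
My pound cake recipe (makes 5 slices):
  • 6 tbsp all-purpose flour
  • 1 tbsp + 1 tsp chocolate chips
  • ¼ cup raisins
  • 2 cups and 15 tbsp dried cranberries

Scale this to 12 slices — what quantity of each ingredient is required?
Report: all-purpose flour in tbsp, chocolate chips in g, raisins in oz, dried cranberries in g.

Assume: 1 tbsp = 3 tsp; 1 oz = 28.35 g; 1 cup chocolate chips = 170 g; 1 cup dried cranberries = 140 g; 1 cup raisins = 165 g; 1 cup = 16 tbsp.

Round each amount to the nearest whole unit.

Scaling factor: 12/5 = 2.4.
all-purpose flour: 6 tbsp × 12/5 ≈ 14 tbsp
chocolate chips: (1 tbsp + 1 tsp = 4/3 tbsp) × 12/5 ÷ 16 tbsp/cup × 170 g/cup = 34 g
raisins: 0.25 cup × 12/5 × 165 g/cup ÷ 28.35 g/oz ≈ 3 oz
dried cranberries: (2 cup + 15 tbsp = 2.9375 cup) × 12/5 × 140 g/cup = 987 g

all-purpose flour: 14 tbsp; chocolate chips: 34 g; raisins: 3 oz; dried cranberries: 987 g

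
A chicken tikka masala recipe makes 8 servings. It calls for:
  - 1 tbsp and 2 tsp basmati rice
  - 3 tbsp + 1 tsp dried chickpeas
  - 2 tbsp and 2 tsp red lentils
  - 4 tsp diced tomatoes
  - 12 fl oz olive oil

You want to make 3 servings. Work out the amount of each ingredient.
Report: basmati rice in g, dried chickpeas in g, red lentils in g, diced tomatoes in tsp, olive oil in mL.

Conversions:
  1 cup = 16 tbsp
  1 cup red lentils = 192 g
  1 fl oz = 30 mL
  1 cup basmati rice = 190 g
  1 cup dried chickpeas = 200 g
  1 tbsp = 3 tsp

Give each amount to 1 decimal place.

Scaling factor: 3/8 = 0.375.
basmati rice: (1 tbsp + 2 tsp = 5/3 tbsp) × 3/8 ÷ 16 tbsp/cup × 190 g/cup ≈ 7.4 g
dried chickpeas: (3 tbsp + 1 tsp = 10/3 tbsp) × 3/8 ÷ 16 tbsp/cup × 200 g/cup ≈ 15.6 g
red lentils: (2 tbsp + 2 tsp = 8/3 tbsp) × 3/8 ÷ 16 tbsp/cup × 192 g/cup = 12.0 g
diced tomatoes: 4 tsp × 3/8 = 1.5 tsp
olive oil: 12 fl oz × 3/8 × 30 mL/fl oz = 135.0 mL

basmati rice: 7.4 g; dried chickpeas: 15.6 g; red lentils: 12.0 g; diced tomatoes: 1.5 tsp; olive oil: 135.0 mL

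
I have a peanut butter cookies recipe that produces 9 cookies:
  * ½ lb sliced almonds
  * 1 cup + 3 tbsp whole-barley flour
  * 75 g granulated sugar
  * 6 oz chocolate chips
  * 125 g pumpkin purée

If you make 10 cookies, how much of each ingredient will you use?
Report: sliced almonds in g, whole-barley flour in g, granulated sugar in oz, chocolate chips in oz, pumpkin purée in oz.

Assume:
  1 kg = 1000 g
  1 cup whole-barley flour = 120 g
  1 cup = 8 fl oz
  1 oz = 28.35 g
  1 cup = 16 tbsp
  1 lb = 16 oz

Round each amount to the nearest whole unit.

Scaling factor: 10/9.
sliced almonds: 0.5 lb × 10/9 × 16 oz/lb × 28.35 g/oz = 252 g
whole-barley flour: (1 cup + 3 tbsp = 1.1875 cup) × 10/9 × 120 g/cup ≈ 158 g
granulated sugar: 75 g × 10/9 ÷ 28.35 g/oz ≈ 3 oz
chocolate chips: 6 oz × 10/9 ≈ 7 oz
pumpkin purée: 125 g × 10/9 ÷ 28.35 g/oz ≈ 5 oz

sliced almonds: 252 g; whole-barley flour: 158 g; granulated sugar: 3 oz; chocolate chips: 7 oz; pumpkin purée: 5 oz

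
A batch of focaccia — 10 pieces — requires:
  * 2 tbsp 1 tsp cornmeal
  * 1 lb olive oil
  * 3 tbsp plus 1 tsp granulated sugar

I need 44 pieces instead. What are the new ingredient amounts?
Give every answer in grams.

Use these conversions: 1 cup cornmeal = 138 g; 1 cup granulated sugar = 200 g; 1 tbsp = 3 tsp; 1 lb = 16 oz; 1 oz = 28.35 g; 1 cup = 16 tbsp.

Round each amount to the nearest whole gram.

cornmeal: 89 g; olive oil: 1996 g; granulated sugar: 183 g

Scaling factor: 44/10 = 22/5 = 4.4.
cornmeal: (2 tbsp + 1 tsp = 7/3 tbsp) × 22/5 ÷ 16 tbsp/cup × 138 g/cup ≈ 89 g
olive oil: 1 lb × 22/5 × 16 oz/lb × 28.35 g/oz ≈ 1996 g
granulated sugar: (3 tbsp + 1 tsp = 10/3 tbsp) × 22/5 ÷ 16 tbsp/cup × 200 g/cup ≈ 183 g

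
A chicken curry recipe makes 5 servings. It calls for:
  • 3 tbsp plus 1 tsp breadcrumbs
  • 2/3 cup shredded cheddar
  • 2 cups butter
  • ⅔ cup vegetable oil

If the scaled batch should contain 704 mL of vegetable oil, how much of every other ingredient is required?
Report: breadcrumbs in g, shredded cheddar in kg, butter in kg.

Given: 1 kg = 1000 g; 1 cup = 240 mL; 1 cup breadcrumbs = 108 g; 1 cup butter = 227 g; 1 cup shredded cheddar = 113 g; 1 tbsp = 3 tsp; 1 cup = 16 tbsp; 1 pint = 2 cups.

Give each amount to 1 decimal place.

The original recipe has 160 mL of vegetable oil, so the scaling factor is 704 ÷ 160 = 22/5 = 4.4.
breadcrumbs: (3 tbsp + 1 tsp = 10/3 tbsp) × 22/5 ÷ 16 tbsp/cup × 108 g/cup = 99.0 g
shredded cheddar: 2/3 cup × 22/5 × 113 g/cup ÷ 1000 g/kg ≈ 0.3 kg
butter: 2 cup × 22/5 × 227 g/cup ÷ 1000 g/kg ≈ 2.0 kg

breadcrumbs: 99.0 g; shredded cheddar: 0.3 kg; butter: 2.0 kg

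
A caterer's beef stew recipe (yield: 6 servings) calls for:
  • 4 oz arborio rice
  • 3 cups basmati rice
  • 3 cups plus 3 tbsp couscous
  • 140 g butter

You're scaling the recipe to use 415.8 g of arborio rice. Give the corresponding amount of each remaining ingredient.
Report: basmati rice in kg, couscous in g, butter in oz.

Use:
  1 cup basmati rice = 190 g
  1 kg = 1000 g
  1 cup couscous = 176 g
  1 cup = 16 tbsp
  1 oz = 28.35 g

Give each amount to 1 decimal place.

The original recipe has 113.4 g of arborio rice, so the scaling factor is 415.8 ÷ 113.4 = 11/3.
basmati rice: 3 cup × 11/3 × 190 g/cup ÷ 1000 g/kg ≈ 2.1 kg
couscous: (3 cup + 3 tbsp = 3.1875 cup) × 11/3 × 176 g/cup = 2057.0 g
butter: 140 g × 11/3 ÷ 28.35 g/oz ≈ 18.1 oz

basmati rice: 2.1 kg; couscous: 2057.0 g; butter: 18.1 oz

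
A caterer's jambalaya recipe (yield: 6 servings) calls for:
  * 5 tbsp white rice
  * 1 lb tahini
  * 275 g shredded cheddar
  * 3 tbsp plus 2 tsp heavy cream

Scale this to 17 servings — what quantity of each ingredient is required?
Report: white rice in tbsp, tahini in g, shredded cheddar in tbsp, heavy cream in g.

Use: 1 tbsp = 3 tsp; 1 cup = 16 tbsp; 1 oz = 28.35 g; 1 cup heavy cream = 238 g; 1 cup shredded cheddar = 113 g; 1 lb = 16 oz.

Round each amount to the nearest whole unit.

white rice: 14 tbsp; tahini: 1285 g; shredded cheddar: 110 tbsp; heavy cream: 155 g

Scaling factor: 17/6.
white rice: 5 tbsp × 17/6 ≈ 14 tbsp
tahini: 1 lb × 17/6 × 16 oz/lb × 28.35 g/oz ≈ 1285 g
shredded cheddar: 275 g × 17/6 ÷ 113 g/cup × 16 tbsp/cup ≈ 110 tbsp
heavy cream: (3 tbsp + 2 tsp = 11/3 tbsp) × 17/6 ÷ 16 tbsp/cup × 238 g/cup ≈ 155 g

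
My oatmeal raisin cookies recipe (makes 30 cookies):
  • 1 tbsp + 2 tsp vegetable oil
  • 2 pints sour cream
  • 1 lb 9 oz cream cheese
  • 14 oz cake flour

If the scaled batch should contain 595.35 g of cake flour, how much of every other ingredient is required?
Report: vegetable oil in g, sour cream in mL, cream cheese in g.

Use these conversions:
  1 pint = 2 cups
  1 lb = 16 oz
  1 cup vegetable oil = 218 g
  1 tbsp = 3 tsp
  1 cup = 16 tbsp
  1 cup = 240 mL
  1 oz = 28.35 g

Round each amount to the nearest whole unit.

vegetable oil: 34 g; sour cream: 1440 mL; cream cheese: 1063 g

The original recipe has 396.9 g of cake flour, so the scaling factor is 595.35 ÷ 396.9 = 3/2 = 1.5.
vegetable oil: (1 tbsp + 2 tsp = 5/3 tbsp) × 3/2 ÷ 16 tbsp/cup × 218 g/cup ≈ 34 g
sour cream: 2 pint × 3/2 × 2 cup/pint × 240 mL/cup = 1440 mL
cream cheese: (1 lb + 9 oz = 1.5625 lb) × 3/2 × 16 oz/lb × 28.35 g/oz ≈ 1063 g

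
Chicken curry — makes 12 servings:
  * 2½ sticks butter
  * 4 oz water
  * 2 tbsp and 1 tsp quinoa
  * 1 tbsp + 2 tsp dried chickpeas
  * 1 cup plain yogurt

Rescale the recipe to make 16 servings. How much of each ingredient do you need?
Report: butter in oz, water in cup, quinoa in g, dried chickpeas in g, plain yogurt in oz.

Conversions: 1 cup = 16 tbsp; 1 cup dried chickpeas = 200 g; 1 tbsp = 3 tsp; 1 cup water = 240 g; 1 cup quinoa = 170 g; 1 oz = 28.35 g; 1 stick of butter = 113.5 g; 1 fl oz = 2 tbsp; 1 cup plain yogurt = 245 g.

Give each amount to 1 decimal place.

Scaling factor: 16/12 = 4/3.
butter: 2.5 stick × 4/3 × 113.5 g/stick ÷ 28.35 g/oz ≈ 13.3 oz
water: 4 oz × 4/3 × 28.35 g/oz ÷ 240 g/cup ≈ 0.6 cup
quinoa: (2 tbsp + 1 tsp = 7/3 tbsp) × 4/3 ÷ 16 tbsp/cup × 170 g/cup ≈ 33.1 g
dried chickpeas: (1 tbsp + 2 tsp = 5/3 tbsp) × 4/3 ÷ 16 tbsp/cup × 200 g/cup ≈ 27.8 g
plain yogurt: 1 cup × 4/3 × 245 g/cup ÷ 28.35 g/oz ≈ 11.5 oz

butter: 13.3 oz; water: 0.6 cup; quinoa: 33.1 g; dried chickpeas: 27.8 g; plain yogurt: 11.5 oz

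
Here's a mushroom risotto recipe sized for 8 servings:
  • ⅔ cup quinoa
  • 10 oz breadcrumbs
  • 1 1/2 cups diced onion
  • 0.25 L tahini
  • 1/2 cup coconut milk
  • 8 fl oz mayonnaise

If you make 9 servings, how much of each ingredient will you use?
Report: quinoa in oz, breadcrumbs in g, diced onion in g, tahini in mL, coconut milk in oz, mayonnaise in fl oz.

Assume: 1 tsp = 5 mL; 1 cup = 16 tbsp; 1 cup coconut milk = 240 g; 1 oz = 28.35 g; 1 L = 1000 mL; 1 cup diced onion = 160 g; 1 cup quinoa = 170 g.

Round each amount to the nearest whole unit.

quinoa: 4 oz; breadcrumbs: 319 g; diced onion: 270 g; tahini: 281 mL; coconut milk: 5 oz; mayonnaise: 9 fl oz

Scaling factor: 9/8 = 1.125.
quinoa: 2/3 cup × 9/8 × 170 g/cup ÷ 28.35 g/oz ≈ 4 oz
breadcrumbs: 10 oz × 9/8 × 28.35 g/oz ≈ 319 g
diced onion: 1.5 cup × 9/8 × 160 g/cup = 270 g
tahini: 0.25 L × 9/8 × 1000 mL/L ≈ 281 mL
coconut milk: 0.5 cup × 9/8 × 240 g/cup ÷ 28.35 g/oz ≈ 5 oz
mayonnaise: 8 fl oz × 9/8 = 9 fl oz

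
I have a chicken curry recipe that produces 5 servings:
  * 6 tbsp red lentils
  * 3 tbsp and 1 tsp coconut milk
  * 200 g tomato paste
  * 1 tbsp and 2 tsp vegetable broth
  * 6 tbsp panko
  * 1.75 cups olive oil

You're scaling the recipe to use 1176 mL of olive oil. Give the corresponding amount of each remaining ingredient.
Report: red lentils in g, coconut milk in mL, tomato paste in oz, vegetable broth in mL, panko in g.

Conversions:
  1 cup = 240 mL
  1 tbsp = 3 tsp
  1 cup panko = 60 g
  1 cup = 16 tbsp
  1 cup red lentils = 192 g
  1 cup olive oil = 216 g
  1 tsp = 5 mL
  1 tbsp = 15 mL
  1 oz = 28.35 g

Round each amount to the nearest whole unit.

red lentils: 202 g; coconut milk: 140 mL; tomato paste: 20 oz; vegetable broth: 70 mL; panko: 63 g

The original recipe has 420 mL of olive oil, so the scaling factor is 1176 ÷ 420 = 14/5 = 2.8.
red lentils: 6 tbsp × 14/5 ÷ 16 tbsp/cup × 192 g/cup ≈ 202 g
coconut milk: (3 tbsp + 1 tsp = 10/3 tbsp) × 14/5 × 15 mL/tbsp = 140 mL
tomato paste: 200 g × 14/5 ÷ 28.35 g/oz ≈ 20 oz
vegetable broth: (1 tbsp + 2 tsp = 5/3 tbsp) × 14/5 × 15 mL/tbsp = 70 mL
panko: 6 tbsp × 14/5 ÷ 16 tbsp/cup × 60 g/cup = 63 g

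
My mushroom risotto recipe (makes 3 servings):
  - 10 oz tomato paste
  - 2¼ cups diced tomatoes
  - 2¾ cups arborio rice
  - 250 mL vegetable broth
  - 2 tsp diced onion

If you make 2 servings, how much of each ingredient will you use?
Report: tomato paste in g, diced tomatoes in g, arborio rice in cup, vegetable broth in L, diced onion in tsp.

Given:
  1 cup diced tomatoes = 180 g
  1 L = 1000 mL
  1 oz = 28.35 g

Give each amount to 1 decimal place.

Scaling factor: 2/3.
tomato paste: 10 oz × 2/3 × 28.35 g/oz = 189.0 g
diced tomatoes: 2.25 cup × 2/3 × 180 g/cup = 270.0 g
arborio rice: 2.75 cup × 2/3 ≈ 1.8 cup
vegetable broth: 250 mL × 2/3 ÷ 1000 mL/L ≈ 0.2 L
diced onion: 2 tsp × 2/3 ≈ 1.3 tsp

tomato paste: 189.0 g; diced tomatoes: 270.0 g; arborio rice: 1.8 cup; vegetable broth: 0.2 L; diced onion: 1.3 tsp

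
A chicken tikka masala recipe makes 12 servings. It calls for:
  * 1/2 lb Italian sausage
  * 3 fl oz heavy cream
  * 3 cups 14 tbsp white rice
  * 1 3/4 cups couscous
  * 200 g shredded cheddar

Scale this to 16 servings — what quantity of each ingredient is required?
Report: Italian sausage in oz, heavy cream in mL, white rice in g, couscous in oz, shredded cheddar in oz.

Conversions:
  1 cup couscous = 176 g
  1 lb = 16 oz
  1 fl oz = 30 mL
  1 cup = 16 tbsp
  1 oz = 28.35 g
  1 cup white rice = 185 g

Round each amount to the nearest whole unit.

Italian sausage: 11 oz; heavy cream: 120 mL; white rice: 956 g; couscous: 14 oz; shredded cheddar: 9 oz

Scaling factor: 16/12 = 4/3.
Italian sausage: 0.5 lb × 4/3 × 16 oz/lb ≈ 11 oz
heavy cream: 3 fl oz × 4/3 × 30 mL/fl oz = 120 mL
white rice: (3 cup + 14 tbsp = 3.875 cup) × 4/3 × 185 g/cup ≈ 956 g
couscous: 1.75 cup × 4/3 × 176 g/cup ÷ 28.35 g/oz ≈ 14 oz
shredded cheddar: 200 g × 4/3 ÷ 28.35 g/oz ≈ 9 oz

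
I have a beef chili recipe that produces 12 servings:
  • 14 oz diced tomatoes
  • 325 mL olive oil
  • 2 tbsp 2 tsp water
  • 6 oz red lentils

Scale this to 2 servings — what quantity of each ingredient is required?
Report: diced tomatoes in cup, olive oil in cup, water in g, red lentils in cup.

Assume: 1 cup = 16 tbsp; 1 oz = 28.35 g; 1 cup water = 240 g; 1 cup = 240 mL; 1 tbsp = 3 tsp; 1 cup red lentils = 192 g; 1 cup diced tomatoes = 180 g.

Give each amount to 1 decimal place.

diced tomatoes: 0.4 cup; olive oil: 0.2 cup; water: 6.7 g; red lentils: 0.1 cup

Scaling factor: 2/12 = 1/6.
diced tomatoes: 14 oz × 1/6 × 28.35 g/oz ÷ 180 g/cup ≈ 0.4 cup
olive oil: 325 mL × 1/6 ÷ 240 mL/cup ≈ 0.2 cup
water: (2 tbsp + 2 tsp = 8/3 tbsp) × 1/6 ÷ 16 tbsp/cup × 240 g/cup ≈ 6.7 g
red lentils: 6 oz × 1/6 × 28.35 g/oz ÷ 192 g/cup ≈ 0.1 cup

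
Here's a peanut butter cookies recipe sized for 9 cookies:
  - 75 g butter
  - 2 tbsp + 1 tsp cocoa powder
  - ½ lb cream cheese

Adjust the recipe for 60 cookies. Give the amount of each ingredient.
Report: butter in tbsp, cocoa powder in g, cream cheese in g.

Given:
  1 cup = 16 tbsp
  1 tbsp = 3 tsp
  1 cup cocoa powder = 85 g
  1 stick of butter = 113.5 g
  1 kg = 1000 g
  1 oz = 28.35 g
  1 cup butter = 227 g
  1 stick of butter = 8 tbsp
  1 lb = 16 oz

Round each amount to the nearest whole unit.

Scaling factor: 60/9 = 20/3.
butter: 75 g × 20/3 ÷ 113.5 g/stick × 8 tbsp/stick ≈ 35 tbsp
cocoa powder: (2 tbsp + 1 tsp = 7/3 tbsp) × 20/3 ÷ 16 tbsp/cup × 85 g/cup ≈ 83 g
cream cheese: 0.5 lb × 20/3 × 16 oz/lb × 28.35 g/oz = 1512 g

butter: 35 tbsp; cocoa powder: 83 g; cream cheese: 1512 g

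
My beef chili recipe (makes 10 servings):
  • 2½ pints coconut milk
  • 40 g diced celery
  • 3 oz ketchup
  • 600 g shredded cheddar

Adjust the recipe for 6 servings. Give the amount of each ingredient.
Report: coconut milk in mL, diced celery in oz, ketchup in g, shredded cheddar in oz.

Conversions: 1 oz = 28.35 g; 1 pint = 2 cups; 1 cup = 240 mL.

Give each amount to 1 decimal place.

Scaling factor: 6/10 = 3/5 = 0.6.
coconut milk: 2.5 pint × 3/5 × 2 cup/pint × 240 mL/cup = 720.0 mL
diced celery: 40 g × 3/5 ÷ 28.35 g/oz ≈ 0.8 oz
ketchup: 3 oz × 3/5 × 28.35 g/oz ≈ 51.0 g
shredded cheddar: 600 g × 3/5 ÷ 28.35 g/oz ≈ 12.7 oz

coconut milk: 720.0 mL; diced celery: 0.8 oz; ketchup: 51.0 g; shredded cheddar: 12.7 oz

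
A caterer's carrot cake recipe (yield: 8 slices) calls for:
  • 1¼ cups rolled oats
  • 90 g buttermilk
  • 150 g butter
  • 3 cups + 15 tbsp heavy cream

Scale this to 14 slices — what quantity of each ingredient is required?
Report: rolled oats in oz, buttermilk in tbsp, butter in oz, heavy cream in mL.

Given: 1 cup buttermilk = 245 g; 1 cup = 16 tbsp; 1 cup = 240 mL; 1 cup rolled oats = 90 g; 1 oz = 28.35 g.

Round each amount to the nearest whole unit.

Scaling factor: 14/8 = 7/4 = 1.75.
rolled oats: 1.25 cup × 7/4 × 90 g/cup ÷ 28.35 g/oz ≈ 7 oz
buttermilk: 90 g × 7/4 ÷ 245 g/cup × 16 tbsp/cup ≈ 10 tbsp
butter: 150 g × 7/4 ÷ 28.35 g/oz ≈ 9 oz
heavy cream: (3 cup + 15 tbsp = 3.9375 cup) × 7/4 × 240 mL/cup ≈ 1654 mL

rolled oats: 7 oz; buttermilk: 10 tbsp; butter: 9 oz; heavy cream: 1654 mL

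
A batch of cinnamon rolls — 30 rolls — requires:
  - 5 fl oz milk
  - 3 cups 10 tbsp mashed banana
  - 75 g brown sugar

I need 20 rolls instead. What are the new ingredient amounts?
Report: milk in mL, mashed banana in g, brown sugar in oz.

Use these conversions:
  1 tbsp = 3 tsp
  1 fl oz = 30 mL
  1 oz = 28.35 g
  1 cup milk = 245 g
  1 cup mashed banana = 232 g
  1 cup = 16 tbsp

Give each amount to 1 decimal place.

Scaling factor: 20/30 = 2/3.
milk: 5 fl oz × 2/3 × 30 mL/fl oz = 100.0 mL
mashed banana: (3 cup + 10 tbsp = 3.625 cup) × 2/3 × 232 g/cup ≈ 560.7 g
brown sugar: 75 g × 2/3 ÷ 28.35 g/oz ≈ 1.8 oz

milk: 100.0 mL; mashed banana: 560.7 g; brown sugar: 1.8 oz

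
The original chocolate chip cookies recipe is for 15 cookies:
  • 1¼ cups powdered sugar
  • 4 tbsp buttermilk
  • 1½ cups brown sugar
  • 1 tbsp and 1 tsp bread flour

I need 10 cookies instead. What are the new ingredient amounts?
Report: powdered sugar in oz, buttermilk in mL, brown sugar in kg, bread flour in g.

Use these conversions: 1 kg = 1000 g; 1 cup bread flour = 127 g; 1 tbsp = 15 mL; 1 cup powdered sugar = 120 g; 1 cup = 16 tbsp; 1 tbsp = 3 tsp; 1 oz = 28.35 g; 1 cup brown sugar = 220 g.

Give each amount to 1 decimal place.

Scaling factor: 10/15 = 2/3.
powdered sugar: 1.25 cup × 2/3 × 120 g/cup ÷ 28.35 g/oz ≈ 3.5 oz
buttermilk: 4 tbsp × 2/3 × 15 mL/tbsp = 40.0 mL
brown sugar: 1.5 cup × 2/3 × 220 g/cup ÷ 1000 g/kg ≈ 0.2 kg
bread flour: (1 tbsp + 1 tsp = 4/3 tbsp) × 2/3 ÷ 16 tbsp/cup × 127 g/cup ≈ 7.1 g

powdered sugar: 3.5 oz; buttermilk: 40.0 mL; brown sugar: 0.2 kg; bread flour: 7.1 g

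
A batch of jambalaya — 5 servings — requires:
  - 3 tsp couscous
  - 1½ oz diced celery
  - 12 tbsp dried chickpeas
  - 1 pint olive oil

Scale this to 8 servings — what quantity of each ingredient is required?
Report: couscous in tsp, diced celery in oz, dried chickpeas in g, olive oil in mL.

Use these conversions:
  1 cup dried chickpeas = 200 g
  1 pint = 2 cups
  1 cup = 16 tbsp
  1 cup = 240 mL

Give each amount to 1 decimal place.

Scaling factor: 8/5 = 1.6.
couscous: 3 tsp × 8/5 = 4.8 tsp
diced celery: 1.5 oz × 8/5 = 2.4 oz
dried chickpeas: 12 tbsp × 8/5 ÷ 16 tbsp/cup × 200 g/cup = 240.0 g
olive oil: 1 pint × 8/5 × 2 cup/pint × 240 mL/cup = 768.0 mL

couscous: 4.8 tsp; diced celery: 2.4 oz; dried chickpeas: 240.0 g; olive oil: 768.0 mL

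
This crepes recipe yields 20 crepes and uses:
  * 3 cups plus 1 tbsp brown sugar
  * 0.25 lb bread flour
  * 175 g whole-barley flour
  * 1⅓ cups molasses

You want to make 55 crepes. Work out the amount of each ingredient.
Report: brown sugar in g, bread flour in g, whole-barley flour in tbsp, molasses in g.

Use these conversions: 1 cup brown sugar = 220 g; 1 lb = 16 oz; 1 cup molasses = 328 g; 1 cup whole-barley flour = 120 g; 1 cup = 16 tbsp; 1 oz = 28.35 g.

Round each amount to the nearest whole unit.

Scaling factor: 55/20 = 11/4 = 2.75.
brown sugar: (3 cup + 1 tbsp = 3.0625 cup) × 11/4 × 220 g/cup ≈ 1853 g
bread flour: 0.25 lb × 11/4 × 16 oz/lb × 28.35 g/oz ≈ 312 g
whole-barley flour: 175 g × 11/4 ÷ 120 g/cup × 16 tbsp/cup ≈ 64 tbsp
molasses: 4/3 cup × 11/4 × 328 g/cup ≈ 1203 g

brown sugar: 1853 g; bread flour: 312 g; whole-barley flour: 64 tbsp; molasses: 1203 g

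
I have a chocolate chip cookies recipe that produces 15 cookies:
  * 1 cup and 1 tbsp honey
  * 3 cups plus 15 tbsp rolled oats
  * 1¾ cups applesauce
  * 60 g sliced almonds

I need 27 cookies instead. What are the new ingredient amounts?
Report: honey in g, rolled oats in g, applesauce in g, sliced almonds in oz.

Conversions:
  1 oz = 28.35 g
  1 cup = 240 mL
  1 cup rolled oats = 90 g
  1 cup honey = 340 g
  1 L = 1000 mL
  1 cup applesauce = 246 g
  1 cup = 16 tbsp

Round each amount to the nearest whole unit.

Scaling factor: 27/15 = 9/5 = 1.8.
honey: (1 cup + 1 tbsp = 1.0625 cup) × 9/5 × 340 g/cup ≈ 650 g
rolled oats: (3 cup + 15 tbsp = 3.9375 cup) × 9/5 × 90 g/cup ≈ 638 g
applesauce: 1.75 cup × 9/5 × 246 g/cup ≈ 775 g
sliced almonds: 60 g × 9/5 ÷ 28.35 g/oz ≈ 4 oz

honey: 650 g; rolled oats: 638 g; applesauce: 775 g; sliced almonds: 4 oz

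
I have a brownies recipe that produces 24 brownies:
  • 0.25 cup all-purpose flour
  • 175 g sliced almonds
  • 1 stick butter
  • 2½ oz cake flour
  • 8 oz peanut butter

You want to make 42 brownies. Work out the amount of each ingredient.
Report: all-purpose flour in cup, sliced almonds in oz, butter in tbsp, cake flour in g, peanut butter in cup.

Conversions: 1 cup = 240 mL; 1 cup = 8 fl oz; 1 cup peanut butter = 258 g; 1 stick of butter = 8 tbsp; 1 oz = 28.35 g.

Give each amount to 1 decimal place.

Scaling factor: 42/24 = 7/4 = 1.75.
all-purpose flour: 0.25 cup × 7/4 ≈ 0.4 cup
sliced almonds: 175 g × 7/4 ÷ 28.35 g/oz ≈ 10.8 oz
butter: 1 stick × 7/4 × 8 tbsp/stick = 14.0 tbsp
cake flour: 2.5 oz × 7/4 × 28.35 g/oz ≈ 124.0 g
peanut butter: 8 oz × 7/4 × 28.35 g/oz ÷ 258 g/cup ≈ 1.5 cup

all-purpose flour: 0.4 cup; sliced almonds: 10.8 oz; butter: 14.0 tbsp; cake flour: 124.0 g; peanut butter: 1.5 cup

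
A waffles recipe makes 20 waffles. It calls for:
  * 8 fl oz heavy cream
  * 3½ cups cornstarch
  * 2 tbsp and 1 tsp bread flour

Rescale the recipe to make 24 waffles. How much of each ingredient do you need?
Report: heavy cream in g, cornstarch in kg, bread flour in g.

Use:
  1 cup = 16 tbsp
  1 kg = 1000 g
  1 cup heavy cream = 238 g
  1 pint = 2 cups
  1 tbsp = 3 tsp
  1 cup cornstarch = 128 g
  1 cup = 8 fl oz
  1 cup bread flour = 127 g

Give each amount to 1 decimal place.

Scaling factor: 24/20 = 6/5 = 1.2.
heavy cream: 8 fl oz × 6/5 ÷ 8 fl oz/cup × 238 g/cup = 285.6 g
cornstarch: 3.5 cup × 6/5 × 128 g/cup ÷ 1000 g/kg ≈ 0.5 kg
bread flour: (2 tbsp + 1 tsp = 7/3 tbsp) × 6/5 ÷ 16 tbsp/cup × 127 g/cup ≈ 22.2 g

heavy cream: 285.6 g; cornstarch: 0.5 kg; bread flour: 22.2 g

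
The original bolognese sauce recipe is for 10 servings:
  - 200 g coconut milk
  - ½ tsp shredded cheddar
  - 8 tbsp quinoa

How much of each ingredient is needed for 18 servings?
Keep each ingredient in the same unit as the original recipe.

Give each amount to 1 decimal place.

Scaling factor: 18/10 = 9/5 = 1.8.
coconut milk: 200 g × 9/5 = 360.0 g
shredded cheddar: 0.5 tsp × 9/5 = 0.9 tsp
quinoa: 8 tbsp × 9/5 = 14.4 tbsp

coconut milk: 360.0 g; shredded cheddar: 0.9 tsp; quinoa: 14.4 tbsp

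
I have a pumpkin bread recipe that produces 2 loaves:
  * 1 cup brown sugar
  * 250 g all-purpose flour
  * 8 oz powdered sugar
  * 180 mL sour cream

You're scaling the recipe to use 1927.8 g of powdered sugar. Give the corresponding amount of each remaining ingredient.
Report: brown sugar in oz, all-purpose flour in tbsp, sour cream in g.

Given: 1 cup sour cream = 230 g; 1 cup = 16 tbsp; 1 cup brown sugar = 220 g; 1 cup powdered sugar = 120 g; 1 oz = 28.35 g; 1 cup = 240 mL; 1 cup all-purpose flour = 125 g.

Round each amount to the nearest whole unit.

The original recipe has 226.8 g of powdered sugar, so the scaling factor is 1927.8 ÷ 226.8 = 17/2 = 8.5.
brown sugar: 1 cup × 17/2 × 220 g/cup ÷ 28.35 g/oz ≈ 66 oz
all-purpose flour: 250 g × 17/2 ÷ 125 g/cup × 16 tbsp/cup = 272 tbsp
sour cream: 180 mL × 17/2 ÷ 240 mL/cup × 230 g/cup ≈ 1466 g

brown sugar: 66 oz; all-purpose flour: 272 tbsp; sour cream: 1466 g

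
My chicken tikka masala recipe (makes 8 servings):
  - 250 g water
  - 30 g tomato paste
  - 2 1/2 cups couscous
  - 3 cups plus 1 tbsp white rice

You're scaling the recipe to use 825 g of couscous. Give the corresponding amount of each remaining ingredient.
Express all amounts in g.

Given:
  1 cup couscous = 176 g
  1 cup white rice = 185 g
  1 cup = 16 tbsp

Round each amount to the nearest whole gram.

The original recipe has 440 g of couscous, so the scaling factor is 825 ÷ 440 = 15/8 = 1.875.
water: 250 g × 15/8 ≈ 469 g
tomato paste: 30 g × 15/8 ≈ 56 g
white rice: (3 cup + 1 tbsp = 3.0625 cup) × 15/8 × 185 g/cup ≈ 1062 g

water: 469 g; tomato paste: 56 g; white rice: 1062 g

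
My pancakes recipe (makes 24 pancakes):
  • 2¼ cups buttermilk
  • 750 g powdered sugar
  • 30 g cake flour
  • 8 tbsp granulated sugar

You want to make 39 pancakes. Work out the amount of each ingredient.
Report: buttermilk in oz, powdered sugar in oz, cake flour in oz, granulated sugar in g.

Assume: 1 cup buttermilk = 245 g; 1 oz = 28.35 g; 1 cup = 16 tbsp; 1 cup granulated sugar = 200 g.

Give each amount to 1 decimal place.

Scaling factor: 39/24 = 13/8 = 1.625.
buttermilk: 2.25 cup × 13/8 × 245 g/cup ÷ 28.35 g/oz ≈ 31.6 oz
powdered sugar: 750 g × 13/8 ÷ 28.35 g/oz ≈ 43.0 oz
cake flour: 30 g × 13/8 ÷ 28.35 g/oz ≈ 1.7 oz
granulated sugar: 8 tbsp × 13/8 ÷ 16 tbsp/cup × 200 g/cup = 162.5 g

buttermilk: 31.6 oz; powdered sugar: 43.0 oz; cake flour: 1.7 oz; granulated sugar: 162.5 g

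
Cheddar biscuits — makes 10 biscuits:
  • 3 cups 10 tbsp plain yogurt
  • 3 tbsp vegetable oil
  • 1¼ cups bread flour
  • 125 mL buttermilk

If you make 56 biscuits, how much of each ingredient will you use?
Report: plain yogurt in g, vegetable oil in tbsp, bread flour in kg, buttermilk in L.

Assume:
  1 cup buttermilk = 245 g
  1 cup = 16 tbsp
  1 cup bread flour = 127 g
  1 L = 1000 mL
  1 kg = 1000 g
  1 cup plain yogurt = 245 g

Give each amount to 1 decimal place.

Scaling factor: 56/10 = 28/5 = 5.6.
plain yogurt: (3 cup + 10 tbsp = 3.625 cup) × 28/5 × 245 g/cup = 4973.5 g
vegetable oil: 3 tbsp × 28/5 = 16.8 tbsp
bread flour: 1.25 cup × 28/5 × 127 g/cup ÷ 1000 g/kg ≈ 0.9 kg
buttermilk: 125 mL × 28/5 ÷ 1000 mL/L = 0.7 L

plain yogurt: 4973.5 g; vegetable oil: 16.8 tbsp; bread flour: 0.9 kg; buttermilk: 0.7 L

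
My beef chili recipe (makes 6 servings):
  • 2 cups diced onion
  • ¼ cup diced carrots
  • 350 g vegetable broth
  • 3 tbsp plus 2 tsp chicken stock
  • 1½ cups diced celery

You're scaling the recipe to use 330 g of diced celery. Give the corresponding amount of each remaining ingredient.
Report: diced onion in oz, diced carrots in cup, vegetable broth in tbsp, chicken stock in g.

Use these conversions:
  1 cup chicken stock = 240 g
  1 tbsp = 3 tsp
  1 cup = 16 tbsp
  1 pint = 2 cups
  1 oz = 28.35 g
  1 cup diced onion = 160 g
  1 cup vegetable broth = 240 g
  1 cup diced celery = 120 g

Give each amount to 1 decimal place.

The original recipe has 180 g of diced celery, so the scaling factor is 330 ÷ 180 = 11/6.
diced onion: 2 cup × 11/6 × 160 g/cup ÷ 28.35 g/oz ≈ 20.7 oz
diced carrots: 0.25 cup × 11/6 ≈ 0.5 cup
vegetable broth: 350 g × 11/6 ÷ 240 g/cup × 16 tbsp/cup ≈ 42.8 tbsp
chicken stock: (3 tbsp + 2 tsp = 11/3 tbsp) × 11/6 ÷ 16 tbsp/cup × 240 g/cup ≈ 100.8 g

diced onion: 20.7 oz; diced carrots: 0.5 cup; vegetable broth: 42.8 tbsp; chicken stock: 100.8 g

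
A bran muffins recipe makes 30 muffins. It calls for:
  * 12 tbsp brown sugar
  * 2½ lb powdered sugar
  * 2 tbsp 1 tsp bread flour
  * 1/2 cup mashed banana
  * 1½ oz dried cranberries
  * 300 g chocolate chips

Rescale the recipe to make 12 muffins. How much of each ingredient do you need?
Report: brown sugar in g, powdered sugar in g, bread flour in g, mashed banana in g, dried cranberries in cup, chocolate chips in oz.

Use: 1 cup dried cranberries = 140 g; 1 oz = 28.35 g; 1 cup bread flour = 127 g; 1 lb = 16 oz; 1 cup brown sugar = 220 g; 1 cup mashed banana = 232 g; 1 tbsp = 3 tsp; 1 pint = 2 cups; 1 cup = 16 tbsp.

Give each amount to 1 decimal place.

Scaling factor: 12/30 = 2/5 = 0.4.
brown sugar: 12 tbsp × 2/5 ÷ 16 tbsp/cup × 220 g/cup = 66.0 g
powdered sugar: 2.5 lb × 2/5 × 16 oz/lb × 28.35 g/oz = 453.6 g
bread flour: (2 tbsp + 1 tsp = 7/3 tbsp) × 2/5 ÷ 16 tbsp/cup × 127 g/cup ≈ 7.4 g
mashed banana: 0.5 cup × 2/5 × 232 g/cup = 46.4 g
dried cranberries: 1.5 oz × 2/5 × 28.35 g/oz ÷ 140 g/cup ≈ 0.1 cup
chocolate chips: 300 g × 2/5 ÷ 28.35 g/oz ≈ 4.2 oz

brown sugar: 66.0 g; powdered sugar: 453.6 g; bread flour: 7.4 g; mashed banana: 46.4 g; dried cranberries: 0.1 cup; chocolate chips: 4.2 oz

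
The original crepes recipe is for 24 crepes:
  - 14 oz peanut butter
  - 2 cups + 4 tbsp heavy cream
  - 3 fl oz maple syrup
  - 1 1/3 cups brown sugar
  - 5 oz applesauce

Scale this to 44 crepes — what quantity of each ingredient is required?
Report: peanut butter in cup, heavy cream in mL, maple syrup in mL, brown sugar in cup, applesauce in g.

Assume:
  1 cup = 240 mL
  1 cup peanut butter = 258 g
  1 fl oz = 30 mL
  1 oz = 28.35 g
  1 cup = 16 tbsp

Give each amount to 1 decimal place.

peanut butter: 2.8 cup; heavy cream: 990.0 mL; maple syrup: 165.0 mL; brown sugar: 2.4 cup; applesauce: 259.9 g

Scaling factor: 44/24 = 11/6.
peanut butter: 14 oz × 11/6 × 28.35 g/oz ÷ 258 g/cup ≈ 2.8 cup
heavy cream: (2 cup + 4 tbsp = 2.25 cup) × 11/6 × 240 mL/cup = 990.0 mL
maple syrup: 3 fl oz × 11/6 × 30 mL/fl oz = 165.0 mL
brown sugar: 4/3 cup × 11/6 ≈ 2.4 cup
applesauce: 5 oz × 11/6 × 28.35 g/oz ≈ 259.9 g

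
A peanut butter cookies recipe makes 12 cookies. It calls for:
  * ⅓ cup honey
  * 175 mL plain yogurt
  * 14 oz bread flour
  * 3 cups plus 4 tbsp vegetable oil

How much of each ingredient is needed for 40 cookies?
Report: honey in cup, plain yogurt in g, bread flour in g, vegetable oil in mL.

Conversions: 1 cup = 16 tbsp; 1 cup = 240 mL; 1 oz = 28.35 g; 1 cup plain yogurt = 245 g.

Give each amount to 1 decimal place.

honey: 1.1 cup; plain yogurt: 595.5 g; bread flour: 1323.0 g; vegetable oil: 2600.0 mL

Scaling factor: 40/12 = 10/3.
honey: 1/3 cup × 10/3 ≈ 1.1 cup
plain yogurt: 175 mL × 10/3 ÷ 240 mL/cup × 245 g/cup ≈ 595.5 g
bread flour: 14 oz × 10/3 × 28.35 g/oz = 1323.0 g
vegetable oil: (3 cup + 4 tbsp = 3.25 cup) × 10/3 × 240 mL/cup = 2600.0 mL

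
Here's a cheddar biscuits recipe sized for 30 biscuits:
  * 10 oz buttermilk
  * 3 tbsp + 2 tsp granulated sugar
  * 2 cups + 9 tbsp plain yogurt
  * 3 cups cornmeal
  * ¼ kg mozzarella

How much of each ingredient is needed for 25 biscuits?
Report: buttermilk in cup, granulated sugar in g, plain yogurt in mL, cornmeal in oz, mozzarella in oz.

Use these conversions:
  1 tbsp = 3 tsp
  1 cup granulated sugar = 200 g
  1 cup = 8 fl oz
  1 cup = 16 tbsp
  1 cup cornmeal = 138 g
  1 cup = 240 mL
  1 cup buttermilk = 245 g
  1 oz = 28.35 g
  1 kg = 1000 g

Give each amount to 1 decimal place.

Scaling factor: 25/30 = 5/6.
buttermilk: 10 oz × 5/6 × 28.35 g/oz ÷ 245 g/cup ≈ 1.0 cup
granulated sugar: (3 tbsp + 2 tsp = 11/3 tbsp) × 5/6 ÷ 16 tbsp/cup × 200 g/cup ≈ 38.2 g
plain yogurt: (2 cup + 9 tbsp = 2.5625 cup) × 5/6 × 240 mL/cup = 512.5 mL
cornmeal: 3 cup × 5/6 × 138 g/cup ÷ 28.35 g/oz ≈ 12.2 oz
mozzarella: 0.25 kg × 5/6 × 1000 g/kg ÷ 28.35 g/oz ≈ 7.3 oz

buttermilk: 1.0 cup; granulated sugar: 38.2 g; plain yogurt: 512.5 mL; cornmeal: 12.2 oz; mozzarella: 7.3 oz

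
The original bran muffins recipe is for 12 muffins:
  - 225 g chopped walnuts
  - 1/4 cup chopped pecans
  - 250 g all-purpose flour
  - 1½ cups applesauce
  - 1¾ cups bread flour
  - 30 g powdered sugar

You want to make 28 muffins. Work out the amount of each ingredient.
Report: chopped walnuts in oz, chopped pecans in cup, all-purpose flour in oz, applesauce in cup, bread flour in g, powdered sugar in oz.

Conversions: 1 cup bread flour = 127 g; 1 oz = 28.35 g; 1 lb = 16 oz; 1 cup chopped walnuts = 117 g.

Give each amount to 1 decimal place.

Scaling factor: 28/12 = 7/3.
chopped walnuts: 225 g × 7/3 ÷ 28.35 g/oz ≈ 18.5 oz
chopped pecans: 0.25 cup × 7/3 ≈ 0.6 cup
all-purpose flour: 250 g × 7/3 ÷ 28.35 g/oz ≈ 20.6 oz
applesauce: 1.5 cup × 7/3 = 3.5 cup
bread flour: 1.75 cup × 7/3 × 127 g/cup ≈ 518.6 g
powdered sugar: 30 g × 7/3 ÷ 28.35 g/oz ≈ 2.5 oz

chopped walnuts: 18.5 oz; chopped pecans: 0.6 cup; all-purpose flour: 20.6 oz; applesauce: 3.5 cup; bread flour: 518.6 g; powdered sugar: 2.5 oz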